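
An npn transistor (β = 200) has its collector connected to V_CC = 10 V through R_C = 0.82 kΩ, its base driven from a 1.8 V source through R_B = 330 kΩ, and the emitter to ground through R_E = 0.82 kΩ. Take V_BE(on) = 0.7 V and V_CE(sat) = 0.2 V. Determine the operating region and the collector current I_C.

active; I_C ≈ 0.44 mA

Assume active. Base-emitter loop: I_B = (V_BB − V_BE)/(R_B + (β+1)R_E) = (1.8 − 0.7)/(330 + 201×0.82) = 0.00222 mA.
I_C = β·I_B = 200×0.00222 = 0.445 mA.
V_CE = V_CC − I_C·R_C − I_E·R_E = 10 − 0.445×0.82 − 0.447×0.82 = 9.27 V > V_CE(sat), so the active-region assumption holds.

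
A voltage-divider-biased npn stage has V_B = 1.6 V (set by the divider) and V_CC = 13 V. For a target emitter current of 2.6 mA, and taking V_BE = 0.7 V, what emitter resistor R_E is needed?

R_E ≈ 0.35 kΩ

V_E = V_B − V_BE = 1.6 − 0.7 = 0.9 V.
R_E = V_E / I_E = 0.9 / 2.6 = 0.346 kΩ.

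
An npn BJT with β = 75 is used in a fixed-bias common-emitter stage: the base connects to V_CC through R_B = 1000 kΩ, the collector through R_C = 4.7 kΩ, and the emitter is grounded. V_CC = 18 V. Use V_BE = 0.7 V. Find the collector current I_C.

Base loop: V_CC = I_B·R_B + V_BE, so I_B = (18 − 0.7)/1000 kΩ = 0.0173 mA.
In the active region I_C = β·I_B = 75 × 0.0173 = 1.3 mA.
Collector loop: V_CE = V_CC − I_C·R_C = 18 − 1.3×4.7 = 11.9 V.
Since V_CE = 11.9 V > V_CE(sat) ≈ 0.2 V, the transistor is in the active region as assumed.

I_C ≈ 1.3 mA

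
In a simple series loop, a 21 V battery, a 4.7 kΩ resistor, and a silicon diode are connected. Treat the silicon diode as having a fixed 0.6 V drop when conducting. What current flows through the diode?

I ≈ 4.3 mA

KVL around the loop: 21 = V_D + I·R = 0.6 + I × 4.7 kΩ.
So I = (21 − 0.6) / 4.7 kΩ = 20.4 / 4.7 = 4.34 mA.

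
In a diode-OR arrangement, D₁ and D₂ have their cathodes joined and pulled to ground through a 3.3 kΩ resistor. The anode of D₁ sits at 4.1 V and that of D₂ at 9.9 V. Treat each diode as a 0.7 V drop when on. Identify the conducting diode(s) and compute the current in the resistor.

Only D₂ conducts; I_R ≈ 2.8 mA

Assume both conduct. Then node N would need to be at both 4.1−0.7 = 3.4 V and 9.9−0.7 = 9.2 V, which is impossible.
Assume only D₂ conducts: V_N = 9.9 − 0.7 = 9.2 V, so I_R = 9.2/3.3 = 2.79 mA.
Check D₁: its anode-to-cathode voltage is 4.1 − 9.2 = -5.1 V < 0.7 V, so it is off. The assumption is consistent.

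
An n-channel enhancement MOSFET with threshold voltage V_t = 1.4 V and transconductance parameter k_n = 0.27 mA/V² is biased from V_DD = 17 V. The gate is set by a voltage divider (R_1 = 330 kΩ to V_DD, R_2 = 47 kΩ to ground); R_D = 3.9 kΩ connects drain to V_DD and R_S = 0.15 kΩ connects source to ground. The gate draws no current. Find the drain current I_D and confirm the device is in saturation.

I_D ≈ 0.068 mA

V_G = V_DD·R_2/(R_1+R_2) = 17×47/377 = 2.12 V.
Assume saturation: I_D = (k_n/2)(V_GS − V_t)² with V_GS = V_G − I_D·R_S = 2.12 − 0.15·I_D.
Substituting gives 0.00304·I_D² − 1.03·I_D + 0.0699 = 0, with roots I_D = 0.0679 or 339 mA.
The root I_D = 339 mA gives V_GS = -48.7 V ≤ V_t, so take I_D = 0.0679 mA.
Then V_GS = 2.11 V and V_DS = V_DD − I_D(R_D+R_S) = 17 − 0.0679×4.05 = 16.7 V.
Saturation requires V_DS ≥ V_GS − V_t = 0.709 V; 16.7 ≥ 0.709 ✓.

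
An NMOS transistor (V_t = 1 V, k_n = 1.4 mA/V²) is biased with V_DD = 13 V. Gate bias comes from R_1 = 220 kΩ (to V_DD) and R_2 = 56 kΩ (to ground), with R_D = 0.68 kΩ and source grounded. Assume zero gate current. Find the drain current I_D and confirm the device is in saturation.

V_G = V_DD·R_2/(R_1+R_2) = 13×56/276 = 2.64 V. With the source grounded, V_GS = V_G = 2.64 V.
Assume saturation: I_D = (k_n/2)(V_GS − V_t)² = (1.4/2)×(2.64 − 1)² = 0.7×1.64² = 1.88 mA.
V_DS = V_DD − I_D·R_D = 13 − 1.88×0.68 = 11.7 V.
Saturation requires V_DS ≥ V_GS − V_t = 1.64 V; 11.7 ≥ 1.64 ✓.

I_D ≈ 1.9 mA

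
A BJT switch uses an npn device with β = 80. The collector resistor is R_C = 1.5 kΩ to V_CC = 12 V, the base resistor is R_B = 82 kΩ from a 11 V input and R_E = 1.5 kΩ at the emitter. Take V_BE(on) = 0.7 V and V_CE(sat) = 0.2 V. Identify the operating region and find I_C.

Assume active: I_B = (11 − 0.7)/(82 + 81×1.5) = 0.0506 mA, I_C = β·I_B = 4.05 mA.
Then V_CE = 12 − 4.05×1.5 − 4.1×1.5 = -0.223 V < 0.2 V — the active assumption fails.
Re-solve with V_CE = 0.2 V. KCL at the emitter: V_E/R_E = (V_BB−0.7−V_E)/R_B + (V_CC−0.2−V_E)/R_C, giving V_E = 5.94 V.
I_C = (V_CC − 0.2 − V_E)/R_C = (11.8 − 5.94)/1.5 = 3.91 mA.
Check: I_B = (10.3 − 5.94)/82 = 0.0532 mA, and β·I_B = 4.25 mA > I_C, confirming saturation.

saturation; I_C ≈ 3.9 mA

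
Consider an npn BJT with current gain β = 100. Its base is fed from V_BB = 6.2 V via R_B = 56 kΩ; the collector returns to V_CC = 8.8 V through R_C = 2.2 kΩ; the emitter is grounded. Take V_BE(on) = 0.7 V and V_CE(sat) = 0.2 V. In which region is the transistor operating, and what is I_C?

saturation; I_C ≈ 3.9 mA

Assume active: I_B = (6.2 − 0.7)/56 = 0.0982 mA, giving I_C = β·I_B = 9.82 mA.
But then V_CE = 8.8 − 9.82×2.2 = -12.8 V < V_CE(sat) = 0.2 V — impossible in the active region.
So the transistor is saturated. With V_CE = 0.2 V, I_C = (V_CC − 0.2)/R_C = 8.6/2.2 = 3.91 mA.
Check: β·I_B = 9.82 mA > I_C = 3.91 mA, confirming saturation.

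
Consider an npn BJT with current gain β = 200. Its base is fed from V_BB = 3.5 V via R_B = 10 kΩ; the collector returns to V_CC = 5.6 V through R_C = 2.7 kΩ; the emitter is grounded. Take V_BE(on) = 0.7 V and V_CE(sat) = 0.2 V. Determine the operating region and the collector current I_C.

saturation; I_C ≈ 2 mA

Assume active: I_B = (3.5 − 0.7)/10 = 0.28 mA, giving I_C = β·I_B = 56 mA.
But then V_CE = 5.6 − 56×2.7 = -146 V < V_CE(sat) = 0.2 V — impossible in the active region.
So the transistor is saturated. With V_CE = 0.2 V, I_C = (V_CC − 0.2)/R_C = 5.4/2.7 = 2 mA.
Check: β·I_B = 56 mA > I_C = 2 mA, confirming saturation.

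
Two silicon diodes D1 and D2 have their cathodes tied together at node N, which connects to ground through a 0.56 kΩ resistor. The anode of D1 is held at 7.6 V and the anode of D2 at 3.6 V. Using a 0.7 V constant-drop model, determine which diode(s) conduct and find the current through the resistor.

Only D1 conducts; I_R ≈ 12 mA

Assume both conduct. Then node N would need to be at both 7.6−0.7 = 6.9 V and 3.6−0.7 = 2.9 V, which is impossible.
Assume only D1 conducts: V_N = 7.6 − 0.7 = 6.9 V, so I_R = 6.9/0.56 = 12.3 mA.
Check D2: its anode-to-cathode voltage is 3.6 − 6.9 = -3.3 V < 0.7 V, so it is off. The assumption is consistent.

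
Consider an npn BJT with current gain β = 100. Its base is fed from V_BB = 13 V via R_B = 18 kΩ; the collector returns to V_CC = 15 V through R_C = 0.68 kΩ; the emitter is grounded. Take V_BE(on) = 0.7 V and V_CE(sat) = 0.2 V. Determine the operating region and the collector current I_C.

saturation; I_C ≈ 22 mA

Assume active: I_B = (13 − 0.7)/18 = 0.683 mA, giving I_C = β·I_B = 68.3 mA.
But then V_CE = 15 − 68.3×0.68 = -31.5 V < V_CE(sat) = 0.2 V — impossible in the active region.
So the transistor is saturated. With V_CE = 0.2 V, I_C = (V_CC − 0.2)/R_C = 14.8/0.68 = 21.8 mA.
Check: β·I_B = 68.3 mA > I_C = 21.8 mA, confirming saturation.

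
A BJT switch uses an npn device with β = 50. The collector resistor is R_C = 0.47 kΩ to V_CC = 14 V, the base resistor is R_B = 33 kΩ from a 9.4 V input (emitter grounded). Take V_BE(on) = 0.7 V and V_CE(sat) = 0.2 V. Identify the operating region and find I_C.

active; I_C ≈ 13 mA

Assume active. Base-emitter loop: I_B = (V_BB − V_BE)/R_B = (9.4 − 0.7)/33 = 0.264 mA.
I_C = β·I_B = 50×0.264 = 13.2 mA.
V_CE = V_CC − I_C·R_C = 14 − 13.2×0.47 = 7.8 V > V_CE(sat), so the active-region assumption holds.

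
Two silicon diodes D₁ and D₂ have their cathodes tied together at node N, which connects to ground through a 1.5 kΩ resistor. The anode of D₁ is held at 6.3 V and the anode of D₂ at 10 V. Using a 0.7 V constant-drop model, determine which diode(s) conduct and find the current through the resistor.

Assume both conduct. Then node N would need to be at both 6.3−0.7 = 5.6 V and 10−0.7 = 9.3 V, which is impossible.
Assume only D₂ conducts: V_N = 10 − 0.7 = 9.3 V, so I_R = 9.3/1.5 = 6.2 mA.
Check D₁: its anode-to-cathode voltage is 6.3 − 9.3 = -3 V < 0.7 V, so it is off. The assumption is consistent.

Only D₂ conducts; I_R ≈ 6.2 mA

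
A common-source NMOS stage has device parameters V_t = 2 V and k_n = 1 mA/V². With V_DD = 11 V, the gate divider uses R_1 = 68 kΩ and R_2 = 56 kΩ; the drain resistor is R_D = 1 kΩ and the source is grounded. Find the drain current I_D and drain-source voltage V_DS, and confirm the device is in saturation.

V_G = V_DD·R_2/(R_1+R_2) = 11×56/124 = 4.97 V. With the source grounded, V_GS = V_G = 4.97 V.
Assume saturation: I_D = (k_n/2)(V_GS − V_t)² = (1/2)×(4.97 − 2)² = 0.5×2.97² = 4.4 mA.
V_DS = V_DD − I_D·R_D = 11 − 4.4×1 = 6.6 V.
Saturation requires V_DS ≥ V_GS − V_t = 2.97 V; 6.6 ≥ 2.97 ✓.

I_D ≈ 4.4 mA, V_DS ≈ 6.6 V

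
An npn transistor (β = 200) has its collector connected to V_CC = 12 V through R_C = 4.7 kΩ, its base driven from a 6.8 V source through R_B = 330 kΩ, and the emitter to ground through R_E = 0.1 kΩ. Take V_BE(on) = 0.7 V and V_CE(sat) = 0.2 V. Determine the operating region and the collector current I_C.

Assume active: I_B = (6.8 − 0.7)/(330 + 201×0.1) = 0.0174 mA, I_C = β·I_B = 3.48 mA.
Then V_CE = 12 − 3.48×4.7 − 3.5×0.1 = -4.73 V < 0.2 V — the active assumption fails.
Re-solve with V_CE = 0.2 V. KCL at the emitter: V_E/R_E = (V_BB−0.7−V_E)/R_B + (V_CC−0.2−V_E)/R_C, giving V_E = 0.248 V.
I_C = (V_CC − 0.2 − V_E)/R_C = (11.8 − 0.248)/4.7 = 2.46 mA.
Check: I_B = (6.1 − 0.248)/330 = 0.0177 mA, and β·I_B = 3.55 mA > I_C, confirming saturation.

saturation; I_C ≈ 2.5 mA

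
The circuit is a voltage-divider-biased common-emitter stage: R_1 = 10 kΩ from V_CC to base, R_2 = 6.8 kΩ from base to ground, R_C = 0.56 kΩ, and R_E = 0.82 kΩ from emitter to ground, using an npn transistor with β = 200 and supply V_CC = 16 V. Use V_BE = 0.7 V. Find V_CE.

V_CE ≈ 6.5 V

Thevenize the base divider: V_Th = V_CC·R_2/(R_1+R_2) = 16×6.8/16.8 = 6.48 V, R_Th = R_1‖R_2 = 4.05 kΩ.
Base-emitter loop: V_Th = I_B·R_Th + V_BE + (β+1)I_B·R_E, so I_B = (6.48 − 0.7) / (4.05 + 201×0.82) = 0.0342 mA.
I_C = β·I_B = 200×0.0342 = 6.84 mA, and I_E = (β+1)I_B = 6.88 mA.
V_CE = V_CC − I_C·R_C − I_E·R_E = 16 − 6.84×0.56 − 6.88×0.82 = 6.53 V.
V_CE = 6.53 V > 0.2 V confirms active-region operation.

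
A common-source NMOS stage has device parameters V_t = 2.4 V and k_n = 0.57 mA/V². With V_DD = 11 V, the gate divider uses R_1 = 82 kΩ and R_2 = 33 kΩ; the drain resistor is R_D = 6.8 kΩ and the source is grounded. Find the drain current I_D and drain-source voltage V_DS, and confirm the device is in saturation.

I_D ≈ 0.16 mA, V_DS ≈ 9.9 V

V_G = V_DD·R_2/(R_1+R_2) = 11×33/115 = 3.16 V. With the source grounded, V_GS = V_G = 3.16 V.
Assume saturation: I_D = (k_n/2)(V_GS − V_t)² = (0.57/2)×(3.16 − 2.4)² = 0.285×0.757² = 0.163 mA.
V_DS = V_DD − I_D·R_D = 11 − 0.163×6.8 = 9.89 V.
Saturation requires V_DS ≥ V_GS − V_t = 0.757 V; 9.89 ≥ 0.757 ✓.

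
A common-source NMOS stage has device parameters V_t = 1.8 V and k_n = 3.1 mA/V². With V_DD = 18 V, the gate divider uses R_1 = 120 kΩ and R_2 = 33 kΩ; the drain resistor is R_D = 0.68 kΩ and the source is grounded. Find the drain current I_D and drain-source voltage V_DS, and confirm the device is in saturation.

I_D ≈ 6.7 mA, V_DS ≈ 13 V

V_G = V_DD·R_2/(R_1+R_2) = 18×33/153 = 3.88 V. With the source grounded, V_GS = V_G = 3.88 V.
Assume saturation: I_D = (k_n/2)(V_GS − V_t)² = (3.1/2)×(3.88 − 1.8)² = 1.55×2.08² = 6.72 mA.
V_DS = V_DD − I_D·R_D = 18 − 6.72×0.68 = 13.4 V.
Saturation requires V_DS ≥ V_GS − V_t = 2.08 V; 13.4 ≥ 2.08 ✓.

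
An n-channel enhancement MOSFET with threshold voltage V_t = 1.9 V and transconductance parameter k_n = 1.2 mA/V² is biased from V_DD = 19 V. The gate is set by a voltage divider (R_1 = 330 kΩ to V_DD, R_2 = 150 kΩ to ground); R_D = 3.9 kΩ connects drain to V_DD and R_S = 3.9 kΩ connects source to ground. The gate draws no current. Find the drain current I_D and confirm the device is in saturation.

I_D ≈ 0.75 mA

V_G = V_DD·R_2/(R_1+R_2) = 19×150/480 = 5.94 V.
Assume saturation: I_D = (k_n/2)(V_GS − V_t)² with V_GS = V_G − I_D·R_S = 5.94 − 3.9·I_D.
Substituting gives 9.13·I_D² − 19.9·I_D + 9.78 = 0, with roots I_D = 0.749 or 1.43 mA.
The root I_D = 1.43 mA gives V_GS = 0.356 V ≤ V_t, so take I_D = 0.749 mA.
Then V_GS = 3.02 V and V_DS = V_DD − I_D(R_D+R_S) = 19 − 0.749×7.8 = 13.2 V.
Saturation requires V_DS ≥ V_GS − V_t = 1.12 V; 13.2 ≥ 1.12 ✓.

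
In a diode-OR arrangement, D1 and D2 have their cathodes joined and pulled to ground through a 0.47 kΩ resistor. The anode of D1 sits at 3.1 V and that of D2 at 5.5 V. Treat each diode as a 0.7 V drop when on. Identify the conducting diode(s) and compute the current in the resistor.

Only D2 conducts; I_R ≈ 10 mA

Assume both conduct. Then node N would need to be at both 3.1−0.7 = 2.4 V and 5.5−0.7 = 4.8 V, which is impossible.
Assume only D2 conducts: V_N = 5.5 − 0.7 = 4.8 V, so I_R = 4.8/0.47 = 10.2 mA.
Check D1: its anode-to-cathode voltage is 3.1 − 4.8 = -1.7 V < 0.7 V, so it is off. The assumption is consistent.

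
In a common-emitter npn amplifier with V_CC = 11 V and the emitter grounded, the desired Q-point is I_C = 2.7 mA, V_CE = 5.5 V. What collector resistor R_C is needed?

Collector loop: V_CC = I_C·R_C + V_CE.
R_C = (V_CC − V_CE)/I_C = (11 − 5.5)/2.7 = 2.04 kΩ.

R_C ≈ 2 kΩ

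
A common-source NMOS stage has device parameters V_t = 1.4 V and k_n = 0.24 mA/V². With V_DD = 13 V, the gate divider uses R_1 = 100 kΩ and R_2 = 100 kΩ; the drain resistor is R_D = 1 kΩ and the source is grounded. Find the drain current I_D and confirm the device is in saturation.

V_G = V_DD·R_2/(R_1+R_2) = 13×100/200 = 6.5 V. With the source grounded, V_GS = V_G = 6.5 V.
Assume saturation: I_D = (k_n/2)(V_GS − V_t)² = (0.24/2)×(6.5 − 1.4)² = 0.12×5.1² = 3.12 mA.
V_DS = V_DD − I_D·R_D = 13 − 3.12×1 = 9.88 V.
Saturation requires V_DS ≥ V_GS − V_t = 5.1 V; 9.88 ≥ 5.1 ✓.

I_D ≈ 3.1 mA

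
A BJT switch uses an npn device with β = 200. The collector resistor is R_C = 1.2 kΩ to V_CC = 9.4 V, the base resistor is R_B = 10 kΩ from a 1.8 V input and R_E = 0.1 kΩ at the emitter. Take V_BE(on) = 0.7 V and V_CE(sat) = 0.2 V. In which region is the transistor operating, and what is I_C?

saturation; I_C ≈ 7.1 mA

Assume active: I_B = (1.8 − 0.7)/(10 + 201×0.1) = 0.0365 mA, I_C = β·I_B = 7.31 mA.
Then V_CE = 9.4 − 7.31×1.2 − 7.35×0.1 = -0.105 V < 0.2 V — the active assumption fails.
Re-solve with V_CE = 0.2 V. KCL at the emitter: V_E/R_E = (V_BB−0.7−V_E)/R_B + (V_CC−0.2−V_E)/R_C, giving V_E = 0.711 V.
I_C = (V_CC − 0.2 − V_E)/R_C = (9.2 − 0.711)/1.2 = 7.07 mA.
Check: I_B = (1.1 − 0.711)/10 = 0.0389 mA, and β·I_B = 7.77 mA > I_C, confirming saturation.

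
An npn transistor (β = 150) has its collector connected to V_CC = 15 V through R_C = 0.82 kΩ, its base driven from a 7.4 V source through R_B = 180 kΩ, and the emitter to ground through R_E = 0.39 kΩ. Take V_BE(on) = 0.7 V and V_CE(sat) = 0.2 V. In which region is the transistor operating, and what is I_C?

active; I_C ≈ 4.2 mA

Assume active. Base-emitter loop: I_B = (V_BB − V_BE)/(R_B + (β+1)R_E) = (7.4 − 0.7)/(180 + 151×0.39) = 0.028 mA.
I_C = β·I_B = 150×0.028 = 4.21 mA.
V_CE = V_CC − I_C·R_C − I_E·R_E = 15 − 4.21×0.82 − 4.24×0.39 = 9.9 V > V_CE(sat), so the active-region assumption holds.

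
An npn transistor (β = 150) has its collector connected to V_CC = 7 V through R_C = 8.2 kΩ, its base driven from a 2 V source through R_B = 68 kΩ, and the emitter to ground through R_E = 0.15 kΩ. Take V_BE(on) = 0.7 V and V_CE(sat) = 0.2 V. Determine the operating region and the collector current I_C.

saturation; I_C ≈ 0.81 mA

Assume active: I_B = (2 − 0.7)/(68 + 151×0.15) = 0.0143 mA, I_C = β·I_B = 2.15 mA.
Then V_CE = 7 − 2.15×8.2 − 2.17×0.15 = -11 V < 0.2 V — the active assumption fails.
Re-solve with V_CE = 0.2 V. KCL at the emitter: V_E/R_E = (V_BB−0.7−V_E)/R_B + (V_CC−0.2−V_E)/R_C, giving V_E = 0.125 V.
I_C = (V_CC − 0.2 − V_E)/R_C = (6.8 − 0.125)/8.2 = 0.814 mA.
Check: I_B = (1.3 − 0.125)/68 = 0.0173 mA, and β·I_B = 2.59 mA > I_C, confirming saturation.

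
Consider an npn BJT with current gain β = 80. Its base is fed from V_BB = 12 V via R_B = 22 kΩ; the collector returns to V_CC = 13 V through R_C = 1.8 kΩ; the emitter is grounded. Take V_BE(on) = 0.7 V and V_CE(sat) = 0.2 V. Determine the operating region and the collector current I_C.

saturation; I_C ≈ 7.1 mA

Assume active: I_B = (12 − 0.7)/22 = 0.514 mA, giving I_C = β·I_B = 41.1 mA.
But then V_CE = 13 − 41.1×1.8 = -61 V < V_CE(sat) = 0.2 V — impossible in the active region.
So the transistor is saturated. With V_CE = 0.2 V, I_C = (V_CC − 0.2)/R_C = 12.8/1.8 = 7.11 mA.
Check: β·I_B = 41.1 mA > I_C = 7.11 mA, confirming saturation.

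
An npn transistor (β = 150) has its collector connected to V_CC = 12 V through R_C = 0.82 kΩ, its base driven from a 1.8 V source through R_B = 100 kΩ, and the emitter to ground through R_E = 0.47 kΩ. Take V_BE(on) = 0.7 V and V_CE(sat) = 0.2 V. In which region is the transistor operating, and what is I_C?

active; I_C ≈ 0.97 mA

Assume active. Base-emitter loop: I_B = (V_BB − V_BE)/(R_B + (β+1)R_E) = (1.8 − 0.7)/(100 + 151×0.47) = 0.00643 mA.
I_C = β·I_B = 150×0.00643 = 0.965 mA.
V_CE = V_CC − I_C·R_C − I_E·R_E = 12 − 0.965×0.82 − 0.972×0.47 = 10.8 V > V_CE(sat), so the active-region assumption holds.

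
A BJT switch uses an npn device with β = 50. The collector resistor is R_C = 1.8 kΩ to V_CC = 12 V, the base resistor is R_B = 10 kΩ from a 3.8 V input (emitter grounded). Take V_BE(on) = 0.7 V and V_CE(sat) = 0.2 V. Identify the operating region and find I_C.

saturation; I_C ≈ 6.6 mA

Assume active: I_B = (3.8 − 0.7)/10 = 0.31 mA, giving I_C = β·I_B = 15.5 mA.
But then V_CE = 12 − 15.5×1.8 = -15.9 V < V_CE(sat) = 0.2 V — impossible in the active region.
So the transistor is saturated. With V_CE = 0.2 V, I_C = (V_CC − 0.2)/R_C = 11.8/1.8 = 6.56 mA.
Check: β·I_B = 15.5 mA > I_C = 6.56 mA, confirming saturation.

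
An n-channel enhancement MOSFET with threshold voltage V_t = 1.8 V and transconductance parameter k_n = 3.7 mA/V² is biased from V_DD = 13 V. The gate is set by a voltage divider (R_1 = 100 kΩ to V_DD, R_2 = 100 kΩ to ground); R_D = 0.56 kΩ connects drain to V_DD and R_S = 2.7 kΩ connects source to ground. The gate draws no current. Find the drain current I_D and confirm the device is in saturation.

V_G = V_DD·R_2/(R_1+R_2) = 13×100/200 = 6.5 V.
Assume saturation: I_D = (k_n/2)(V_GS − V_t)² with V_GS = V_G − I_D·R_S = 6.5 − 2.7·I_D.
Substituting gives 13.5·I_D² − 48·I_D + 40.9 = 0, with roots I_D = 1.42 or 2.14 mA.
The root I_D = 2.14 mA gives V_GS = 0.725 V ≤ V_t, so take I_D = 1.42 mA.
Then V_GS = 2.68 V and V_DS = V_DD − I_D(R_D+R_S) = 13 − 1.42×3.26 = 8.38 V.
Saturation requires V_DS ≥ V_GS − V_t = 0.875 V; 8.38 ≥ 0.875 ✓.

I_D ≈ 1.4 mA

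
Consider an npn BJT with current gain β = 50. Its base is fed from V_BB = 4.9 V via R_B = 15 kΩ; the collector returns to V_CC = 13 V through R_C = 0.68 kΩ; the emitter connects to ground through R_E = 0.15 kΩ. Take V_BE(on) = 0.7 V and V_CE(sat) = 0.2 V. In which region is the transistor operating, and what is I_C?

active; I_C ≈ 9.3 mA

Assume active. Base-emitter loop: I_B = (V_BB − V_BE)/(R_B + (β+1)R_E) = (4.9 − 0.7)/(15 + 51×0.15) = 0.185 mA.
I_C = β·I_B = 50×0.185 = 9.27 mA.
V_CE = V_CC − I_C·R_C − I_E·R_E = 13 − 9.27×0.68 − 9.46×0.15 = 5.28 V > V_CE(sat), so the active-region assumption holds.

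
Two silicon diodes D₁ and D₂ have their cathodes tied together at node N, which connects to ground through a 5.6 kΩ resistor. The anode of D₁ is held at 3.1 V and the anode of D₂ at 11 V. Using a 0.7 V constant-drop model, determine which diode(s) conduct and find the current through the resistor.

Only D₂ conducts; I_R ≈ 1.8 mA

Assume both conduct. Then node N would need to be at both 3.1−0.7 = 2.4 V and 11−0.7 = 10.3 V, which is impossible.
Assume only D₂ conducts: V_N = 11 − 0.7 = 10.3 V, so I_R = 10.3/5.6 = 1.84 mA.
Check D₁: its anode-to-cathode voltage is 3.1 − 10.3 = -7.2 V < 0.7 V, so it is off. The assumption is consistent.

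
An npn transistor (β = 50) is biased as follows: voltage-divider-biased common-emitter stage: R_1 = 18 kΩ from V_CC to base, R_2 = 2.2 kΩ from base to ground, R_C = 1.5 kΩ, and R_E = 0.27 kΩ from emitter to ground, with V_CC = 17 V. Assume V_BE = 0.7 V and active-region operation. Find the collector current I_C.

Thevenize the base divider: V_Th = V_CC·R_2/(R_1+R_2) = 17×2.2/20.2 = 1.85 V, R_Th = R_1‖R_2 = 1.96 kΩ.
Base-emitter loop: V_Th = I_B·R_Th + V_BE + (β+1)I_B·R_E, so I_B = (1.85 − 0.7) / (1.96 + 51×0.27) = 0.0732 mA.
I_C = β·I_B = 50×0.0732 = 3.66 mA, and I_E = (β+1)I_B = 3.73 mA.
V_CE = V_CC − I_C·R_C − I_E·R_E = 17 − 3.66×1.5 − 3.73×0.27 = 10.5 V.
V_CE = 10.5 V > 0.2 V confirms active-region operation.

I_C ≈ 3.7 mA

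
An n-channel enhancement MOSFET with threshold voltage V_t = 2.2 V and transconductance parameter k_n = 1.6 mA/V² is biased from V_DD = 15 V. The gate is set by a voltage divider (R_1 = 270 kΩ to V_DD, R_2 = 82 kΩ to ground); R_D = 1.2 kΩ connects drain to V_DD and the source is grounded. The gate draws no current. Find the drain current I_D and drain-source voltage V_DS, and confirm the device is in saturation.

I_D ≈ 1.3 mA, V_DS ≈ 13 V

V_G = V_DD·R_2/(R_1+R_2) = 15×82/352 = 3.49 V. With the source grounded, V_GS = V_G = 3.49 V.
Assume saturation: I_D = (k_n/2)(V_GS − V_t)² = (1.6/2)×(3.49 − 2.2)² = 0.8×1.29² = 1.34 mA.
V_DS = V_DD − I_D·R_D = 15 − 1.34×1.2 = 13.4 V.
Saturation requires V_DS ≥ V_GS − V_t = 1.29 V; 13.4 ≥ 1.29 ✓.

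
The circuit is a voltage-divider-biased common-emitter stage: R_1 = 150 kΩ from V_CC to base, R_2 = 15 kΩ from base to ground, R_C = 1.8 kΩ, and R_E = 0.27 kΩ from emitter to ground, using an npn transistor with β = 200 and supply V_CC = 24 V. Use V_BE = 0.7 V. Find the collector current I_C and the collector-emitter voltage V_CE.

I_C ≈ 4.4 mA, V_CE ≈ 15 V

Thevenize the base divider: V_Th = V_CC·R_2/(R_1+R_2) = 24×15/165 = 2.18 V, R_Th = R_1‖R_2 = 13.6 kΩ.
Base-emitter loop: V_Th = I_B·R_Th + V_BE + (β+1)I_B·R_E, so I_B = (2.18 − 0.7) / (13.6 + 201×0.27) = 0.0218 mA.
I_C = β·I_B = 200×0.0218 = 4.36 mA, and I_E = (β+1)I_B = 4.39 mA.
V_CE = V_CC − I_C·R_C − I_E·R_E = 24 − 4.36×1.8 − 4.39×0.27 = 15 V.
V_CE = 15 V > 0.2 V confirms active-region operation.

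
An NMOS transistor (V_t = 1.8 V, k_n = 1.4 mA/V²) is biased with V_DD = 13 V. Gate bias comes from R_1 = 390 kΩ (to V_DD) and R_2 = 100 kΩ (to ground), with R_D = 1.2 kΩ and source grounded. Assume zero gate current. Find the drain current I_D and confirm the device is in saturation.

V_G = V_DD·R_2/(R_1+R_2) = 13×100/490 = 2.65 V. With the source grounded, V_GS = V_G = 2.65 V.
Assume saturation: I_D = (k_n/2)(V_GS − V_t)² = (1.4/2)×(2.65 − 1.8)² = 0.7×0.853² = 0.509 mA.
V_DS = V_DD − I_D·R_D = 13 − 0.509×1.2 = 12.4 V.
Saturation requires V_DS ≥ V_GS − V_t = 0.853 V; 12.4 ≥ 0.853 ✓.

I_D ≈ 0.51 mA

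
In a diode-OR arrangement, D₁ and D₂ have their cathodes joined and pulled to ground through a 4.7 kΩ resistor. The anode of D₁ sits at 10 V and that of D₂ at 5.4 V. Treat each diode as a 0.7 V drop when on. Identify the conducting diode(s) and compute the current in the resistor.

Only D₁ conducts; I_R ≈ 2 mA

Assume both conduct. Then node N would need to be at both 10−0.7 = 9.3 V and 5.4−0.7 = 4.7 V, which is impossible.
Assume only D₁ conducts: V_N = 10 − 0.7 = 9.3 V, so I_R = 9.3/4.7 = 1.98 mA.
Check D₂: its anode-to-cathode voltage is 5.4 − 9.3 = -3.9 V < 0.7 V, so it is off. The assumption is consistent.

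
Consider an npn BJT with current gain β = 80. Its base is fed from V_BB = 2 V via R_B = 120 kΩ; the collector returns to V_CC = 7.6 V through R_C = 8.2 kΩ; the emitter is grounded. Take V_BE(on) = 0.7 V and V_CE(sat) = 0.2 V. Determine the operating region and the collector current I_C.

active; I_C ≈ 0.87 mA

Assume active. Base-emitter loop: I_B = (V_BB − V_BE)/R_B = (2 − 0.7)/120 = 0.0108 mA.
I_C = β·I_B = 80×0.0108 = 0.867 mA.
V_CE = V_CC − I_C·R_C = 7.6 − 0.867×8.2 = 0.493 V > V_CE(sat), so the active-region assumption holds.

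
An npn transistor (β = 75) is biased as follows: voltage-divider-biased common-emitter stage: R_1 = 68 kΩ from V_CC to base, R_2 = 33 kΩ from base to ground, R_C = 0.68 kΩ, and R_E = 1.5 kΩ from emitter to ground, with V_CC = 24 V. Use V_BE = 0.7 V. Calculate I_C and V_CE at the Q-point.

I_C ≈ 3.9 mA, V_CE ≈ 15 V

Thevenize the base divider: V_Th = V_CC·R_2/(R_1+R_2) = 24×33/101 = 7.84 V, R_Th = R_1‖R_2 = 22.2 kΩ.
Base-emitter loop: V_Th = I_B·R_Th + V_BE + (β+1)I_B·R_E, so I_B = (7.84 − 0.7) / (22.2 + 76×1.5) = 0.0524 mA.
I_C = β·I_B = 75×0.0524 = 3.93 mA, and I_E = (β+1)I_B = 3.98 mA.
V_CE = V_CC − I_C·R_C − I_E·R_E = 24 − 3.93×0.68 − 3.98×1.5 = 15.3 V.
V_CE = 15.3 V > 0.2 V confirms active-region operation.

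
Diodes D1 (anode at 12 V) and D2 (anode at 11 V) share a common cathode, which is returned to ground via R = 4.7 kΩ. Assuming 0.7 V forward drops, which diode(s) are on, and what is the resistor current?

Assume both conduct. Then node N would need to be at both 12−0.7 = 11.3 V and 11−0.7 = 10.3 V, which is impossible.
Assume only D1 conducts: V_N = 12 − 0.7 = 11.3 V, so I_R = 11.3/4.7 = 2.4 mA.
Check D2: its anode-to-cathode voltage is 11 − 11.3 = -0.3 V < 0.7 V, so it is off. The assumption is consistent.

Only D1 conducts; I_R ≈ 2.4 mA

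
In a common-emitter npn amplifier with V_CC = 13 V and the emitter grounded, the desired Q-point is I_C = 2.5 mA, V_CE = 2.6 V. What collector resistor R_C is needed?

R_C ≈ 4.2 kΩ

Collector loop: V_CC = I_C·R_C + V_CE.
R_C = (V_CC − V_CE)/I_C = (13 − 2.6)/2.5 = 4.16 kΩ.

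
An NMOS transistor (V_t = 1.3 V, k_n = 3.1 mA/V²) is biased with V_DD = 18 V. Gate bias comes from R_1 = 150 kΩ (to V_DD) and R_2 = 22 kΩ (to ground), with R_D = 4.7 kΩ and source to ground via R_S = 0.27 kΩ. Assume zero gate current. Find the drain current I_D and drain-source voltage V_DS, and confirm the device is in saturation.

I_D ≈ 0.9 mA, V_DS ≈ 14 V

V_G = V_DD·R_2/(R_1+R_2) = 18×22/172 = 2.3 V.
Assume saturation: I_D = (k_n/2)(V_GS − V_t)² with V_GS = V_G − I_D·R_S = 2.3 − 0.27·I_D.
Substituting gives 0.113·I_D² − 1.84·I_D + 1.56 = 0, with roots I_D = 0.896 or 15.4 mA.
The root I_D = 15.4 mA gives V_GS = -1.85 V ≤ V_t, so take I_D = 0.896 mA.
Then V_GS = 2.06 V and V_DS = V_DD − I_D(R_D+R_S) = 18 − 0.896×4.97 = 13.5 V.
Saturation requires V_DS ≥ V_GS − V_t = 0.76 V; 13.5 ≥ 0.76 ✓.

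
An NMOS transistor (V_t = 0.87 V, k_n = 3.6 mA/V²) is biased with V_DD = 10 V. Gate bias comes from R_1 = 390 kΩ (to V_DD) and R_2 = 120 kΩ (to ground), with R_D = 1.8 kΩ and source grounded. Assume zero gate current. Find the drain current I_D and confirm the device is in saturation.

V_G = V_DD·R_2/(R_1+R_2) = 10×120/510 = 2.35 V. With the source grounded, V_GS = V_G = 2.35 V.
Assume saturation: I_D = (k_n/2)(V_GS − V_t)² = (3.6/2)×(2.35 − 0.87)² = 1.8×1.48² = 3.96 mA.
V_DS = V_DD − I_D·R_D = 10 − 3.96×1.8 = 2.87 V.
Saturation requires V_DS ≥ V_GS − V_t = 1.48 V; 2.87 ≥ 1.48 ✓.

I_D ≈ 4 mA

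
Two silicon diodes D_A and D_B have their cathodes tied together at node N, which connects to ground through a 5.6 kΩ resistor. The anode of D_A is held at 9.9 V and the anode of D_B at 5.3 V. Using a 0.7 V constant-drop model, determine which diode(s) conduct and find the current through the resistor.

Assume both conduct. Then node N would need to be at both 9.9−0.7 = 9.2 V and 5.3−0.7 = 4.6 V, which is impossible.
Assume only D_A conducts: V_N = 9.9 − 0.7 = 9.2 V, so I_R = 9.2/5.6 = 1.64 mA.
Check D_B: its anode-to-cathode voltage is 5.3 − 9.2 = -3.9 V < 0.7 V, so it is off. The assumption is consistent.

Only D_A conducts; I_R ≈ 1.6 mA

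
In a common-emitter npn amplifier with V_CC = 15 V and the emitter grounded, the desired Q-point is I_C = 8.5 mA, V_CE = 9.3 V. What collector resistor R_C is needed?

R_C ≈ 0.67 kΩ

Collector loop: V_CC = I_C·R_C + V_CE.
R_C = (V_CC − V_CE)/I_C = (15 − 9.3)/8.5 = 0.671 kΩ.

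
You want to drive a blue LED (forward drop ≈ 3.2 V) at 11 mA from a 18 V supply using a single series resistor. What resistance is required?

The resistor drops V_S − V_D = 18 − 3.2 = 14.8 V at 11 mA.
R = 14.8 V / 11 mA = 1.35 kΩ.

R ≈ 1.3 kΩ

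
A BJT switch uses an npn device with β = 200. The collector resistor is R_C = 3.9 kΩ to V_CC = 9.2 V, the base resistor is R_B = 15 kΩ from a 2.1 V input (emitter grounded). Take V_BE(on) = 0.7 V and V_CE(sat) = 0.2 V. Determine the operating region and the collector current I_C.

Assume active: I_B = (2.1 − 0.7)/15 = 0.0933 mA, giving I_C = β·I_B = 18.7 mA.
But then V_CE = 9.2 − 18.7×3.9 = -63.6 V < V_CE(sat) = 0.2 V — impossible in the active region.
So the transistor is saturated. With V_CE = 0.2 V, I_C = (V_CC − 0.2)/R_C = 9/3.9 = 2.31 mA.
Check: β·I_B = 18.7 mA > I_C = 2.31 mA, confirming saturation.

saturation; I_C ≈ 2.3 mA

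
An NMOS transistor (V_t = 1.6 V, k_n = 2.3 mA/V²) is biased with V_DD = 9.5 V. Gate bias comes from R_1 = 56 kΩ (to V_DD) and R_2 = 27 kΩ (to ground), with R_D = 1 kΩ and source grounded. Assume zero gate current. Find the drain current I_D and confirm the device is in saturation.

V_G = V_DD·R_2/(R_1+R_2) = 9.5×27/83 = 3.09 V. With the source grounded, V_GS = V_G = 3.09 V.
Assume saturation: I_D = (k_n/2)(V_GS − V_t)² = (2.3/2)×(3.09 − 1.6)² = 1.15×1.49² = 2.55 mA.
V_DS = V_DD − I_D·R_D = 9.5 − 2.55×1 = 6.95 V.
Saturation requires V_DS ≥ V_GS − V_t = 1.49 V; 6.95 ≥ 1.49 ✓.

I_D ≈ 2.6 mA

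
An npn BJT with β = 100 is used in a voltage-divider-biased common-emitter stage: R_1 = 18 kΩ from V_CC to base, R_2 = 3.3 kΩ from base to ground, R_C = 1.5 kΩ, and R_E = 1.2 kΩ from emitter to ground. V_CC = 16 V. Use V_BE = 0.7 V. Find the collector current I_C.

Thevenize the base divider: V_Th = V_CC·R_2/(R_1+R_2) = 16×3.3/21.3 = 2.48 V, R_Th = R_1‖R_2 = 2.79 kΩ.
Base-emitter loop: V_Th = I_B·R_Th + V_BE + (β+1)I_B·R_E, so I_B = (2.48 − 0.7) / (2.79 + 101×1.2) = 0.0143 mA.
I_C = β·I_B = 100×0.0143 = 1.43 mA, and I_E = (β+1)I_B = 1.45 mA.
V_CE = V_CC − I_C·R_C − I_E·R_E = 16 − 1.43×1.5 − 1.45×1.2 = 12.1 V.
V_CE = 12.1 V > 0.2 V confirms active-region operation.

I_C ≈ 1.4 mA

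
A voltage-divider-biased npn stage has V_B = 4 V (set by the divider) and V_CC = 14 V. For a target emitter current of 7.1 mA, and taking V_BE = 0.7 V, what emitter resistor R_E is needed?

R_E ≈ 0.46 kΩ

V_E = V_B − V_BE = 4 − 0.7 = 3.3 V.
R_E = V_E / I_E = 3.3 / 7.1 = 0.465 kΩ.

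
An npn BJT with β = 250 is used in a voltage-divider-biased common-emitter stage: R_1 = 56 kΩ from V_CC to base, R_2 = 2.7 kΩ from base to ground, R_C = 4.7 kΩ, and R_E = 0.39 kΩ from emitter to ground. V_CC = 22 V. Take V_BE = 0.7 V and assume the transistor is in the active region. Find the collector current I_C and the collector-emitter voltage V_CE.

I_C ≈ 0.78 mA, V_CE ≈ 18 V

Thevenize the base divider: V_Th = V_CC·R_2/(R_1+R_2) = 22×2.7/58.7 = 1.01 V, R_Th = R_1‖R_2 = 2.58 kΩ.
Base-emitter loop: V_Th = I_B·R_Th + V_BE + (β+1)I_B·R_E, so I_B = (1.01 − 0.7) / (2.58 + 251×0.39) = 0.0031 mA.
I_C = β·I_B = 250×0.0031 = 0.776 mA, and I_E = (β+1)I_B = 0.779 mA.
V_CE = V_CC − I_C·R_C − I_E·R_E = 22 − 0.776×4.7 − 0.779×0.39 = 18 V.
V_CE = 18 V > 0.2 V confirms active-region operation.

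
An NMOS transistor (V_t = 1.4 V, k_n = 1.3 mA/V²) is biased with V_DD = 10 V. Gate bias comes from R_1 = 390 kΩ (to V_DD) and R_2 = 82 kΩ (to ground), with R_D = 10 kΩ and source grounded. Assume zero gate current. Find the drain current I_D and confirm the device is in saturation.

V_G = V_DD·R_2/(R_1+R_2) = 10×82/472 = 1.74 V. With the source grounded, V_GS = V_G = 1.74 V.
Assume saturation: I_D = (k_n/2)(V_GS − V_t)² = (1.3/2)×(1.74 − 1.4)² = 0.65×0.337² = 0.0739 mA.
V_DS = V_DD − I_D·R_D = 10 − 0.0739×10 = 9.26 V.
Saturation requires V_DS ≥ V_GS − V_t = 0.337 V; 9.26 ≥ 0.337 ✓.

I_D ≈ 0.074 mA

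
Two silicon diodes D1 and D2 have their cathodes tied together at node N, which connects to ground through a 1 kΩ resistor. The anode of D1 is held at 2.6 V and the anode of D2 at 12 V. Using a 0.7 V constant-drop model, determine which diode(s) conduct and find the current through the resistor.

Assume both conduct. Then node N would need to be at both 2.6−0.7 = 1.9 V and 12−0.7 = 11.3 V, which is impossible.
Assume only D2 conducts: V_N = 12 − 0.7 = 11.3 V, so I_R = 11.3/1 = 11.3 mA.
Check D1: its anode-to-cathode voltage is 2.6 − 11.3 = -8.7 V < 0.7 V, so it is off. The assumption is consistent.

Only D2 conducts; I_R ≈ 11 mA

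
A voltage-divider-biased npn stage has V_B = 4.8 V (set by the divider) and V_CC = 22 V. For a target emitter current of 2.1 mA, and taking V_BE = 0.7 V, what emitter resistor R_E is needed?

V_E = V_B − V_BE = 4.8 − 0.7 = 4.1 V.
R_E = V_E / I_E = 4.1 / 2.1 = 1.95 kΩ.

R_E ≈ 2 kΩ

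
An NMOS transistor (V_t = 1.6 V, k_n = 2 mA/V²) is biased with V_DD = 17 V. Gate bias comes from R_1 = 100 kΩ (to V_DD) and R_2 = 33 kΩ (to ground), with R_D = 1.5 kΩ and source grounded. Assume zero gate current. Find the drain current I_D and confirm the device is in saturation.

V_G = V_DD·R_2/(R_1+R_2) = 17×33/133 = 4.22 V. With the source grounded, V_GS = V_G = 4.22 V.
Assume saturation: I_D = (k_n/2)(V_GS − V_t)² = (2/2)×(4.22 − 1.6)² = 1×2.62² = 6.85 mA.
V_DS = V_DD − I_D·R_D = 17 − 6.85×1.5 = 6.72 V.
Saturation requires V_DS ≥ V_GS − V_t = 2.62 V; 6.72 ≥ 2.62 ✓.

I_D ≈ 6.9 mA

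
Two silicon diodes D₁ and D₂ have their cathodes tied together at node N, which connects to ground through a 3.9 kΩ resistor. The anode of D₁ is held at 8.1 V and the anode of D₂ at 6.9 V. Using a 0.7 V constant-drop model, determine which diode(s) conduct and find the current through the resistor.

Assume both conduct. Then node N would need to be at both 8.1−0.7 = 7.4 V and 6.9−0.7 = 6.2 V, which is impossible.
Assume only D₁ conducts: V_N = 8.1 − 0.7 = 7.4 V, so I_R = 7.4/3.9 = 1.9 mA.
Check D₂: its anode-to-cathode voltage is 6.9 − 7.4 = -0.5 V < 0.7 V, so it is off. The assumption is consistent.

Only D₁ conducts; I_R ≈ 1.9 mA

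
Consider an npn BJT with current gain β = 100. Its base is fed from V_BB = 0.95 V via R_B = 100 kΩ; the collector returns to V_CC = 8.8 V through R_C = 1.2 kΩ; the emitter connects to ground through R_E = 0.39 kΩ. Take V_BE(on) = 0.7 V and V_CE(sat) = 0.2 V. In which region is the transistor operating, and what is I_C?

active; I_C ≈ 0.18 mA

Assume active. Base-emitter loop: I_B = (V_BB − V_BE)/(R_B + (β+1)R_E) = (0.95 − 0.7)/(100 + 101×0.39) = 0.00179 mA.
I_C = β·I_B = 100×0.00179 = 0.179 mA.
V_CE = V_CC − I_C·R_C − I_E·R_E = 8.8 − 0.179×1.2 − 0.181×0.39 = 8.51 V > V_CE(sat), so the active-region assumption holds.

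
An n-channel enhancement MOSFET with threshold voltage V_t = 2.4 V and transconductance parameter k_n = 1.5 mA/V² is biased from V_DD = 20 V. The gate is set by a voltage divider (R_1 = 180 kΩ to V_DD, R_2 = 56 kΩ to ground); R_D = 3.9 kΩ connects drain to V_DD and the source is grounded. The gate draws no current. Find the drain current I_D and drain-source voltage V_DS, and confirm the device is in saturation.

V_G = V_DD·R_2/(R_1+R_2) = 20×56/236 = 4.75 V. With the source grounded, V_GS = V_G = 4.75 V.
Assume saturation: I_D = (k_n/2)(V_GS − V_t)² = (1.5/2)×(4.75 − 2.4)² = 0.75×2.35² = 4.13 mA.
V_DS = V_DD − I_D·R_D = 20 − 4.13×3.9 = 3.9 V.
Saturation requires V_DS ≥ V_GS − V_t = 2.35 V; 3.9 ≥ 2.35 ✓.

I_D ≈ 4.1 mA, V_DS ≈ 3.9 V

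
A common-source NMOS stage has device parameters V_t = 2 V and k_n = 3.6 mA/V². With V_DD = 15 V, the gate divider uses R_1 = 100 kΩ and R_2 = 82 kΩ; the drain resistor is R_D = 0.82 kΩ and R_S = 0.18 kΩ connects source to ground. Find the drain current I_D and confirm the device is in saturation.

V_G = V_DD·R_2/(R_1+R_2) = 15×82/182 = 6.76 V.
Assume saturation: I_D = (k_n/2)(V_GS − V_t)² with V_GS = V_G − I_D·R_S = 6.76 − 0.18·I_D.
Substituting gives 0.0583·I_D² − 4.08·I_D + 40.8 = 0, with roots I_D = 12.1 or 58 mA.
The root I_D = 58 mA gives V_GS = -3.67 V ≤ V_t, so take I_D = 12.1 mA.
Then V_GS = 4.59 V and V_DS = V_DD − I_D(R_D+R_S) = 15 − 12.1×1 = 2.94 V.
Saturation requires V_DS ≥ V_GS − V_t = 2.59 V; 2.94 ≥ 2.59 ✓.

I_D ≈ 12 mA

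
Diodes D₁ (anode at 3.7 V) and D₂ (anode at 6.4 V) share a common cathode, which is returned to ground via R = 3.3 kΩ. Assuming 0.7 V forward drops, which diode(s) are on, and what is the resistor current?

Only D₂ conducts; I_R ≈ 1.7 mA

Assume both conduct. Then node N would need to be at both 3.7−0.7 = 3 V and 6.4−0.7 = 5.7 V, which is impossible.
Assume only D₂ conducts: V_N = 6.4 − 0.7 = 5.7 V, so I_R = 5.7/3.3 = 1.73 mA.
Check D₁: its anode-to-cathode voltage is 3.7 − 5.7 = -2 V < 0.7 V, so it is off. The assumption is consistent.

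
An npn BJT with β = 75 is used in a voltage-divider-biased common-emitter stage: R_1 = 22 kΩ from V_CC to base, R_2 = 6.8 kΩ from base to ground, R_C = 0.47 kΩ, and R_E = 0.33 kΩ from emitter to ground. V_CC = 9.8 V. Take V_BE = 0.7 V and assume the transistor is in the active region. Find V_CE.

Thevenize the base divider: V_Th = V_CC·R_2/(R_1+R_2) = 9.8×6.8/28.8 = 2.31 V, R_Th = R_1‖R_2 = 5.19 kΩ.
Base-emitter loop: V_Th = I_B·R_Th + V_BE + (β+1)I_B·R_E, so I_B = (2.31 − 0.7) / (5.19 + 76×0.33) = 0.0533 mA.
I_C = β·I_B = 75×0.0533 = 4 mA, and I_E = (β+1)I_B = 4.05 mA.
V_CE = V_CC − I_C·R_C − I_E·R_E = 9.8 − 4×0.47 − 4.05×0.33 = 6.58 V.
V_CE = 6.58 V > 0.2 V confirms active-region operation.

V_CE ≈ 6.6 V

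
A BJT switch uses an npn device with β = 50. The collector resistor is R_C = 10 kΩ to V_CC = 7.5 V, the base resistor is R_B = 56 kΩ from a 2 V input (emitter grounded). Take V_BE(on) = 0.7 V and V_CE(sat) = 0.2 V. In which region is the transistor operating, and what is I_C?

saturation; I_C ≈ 0.73 mA

Assume active: I_B = (2 − 0.7)/56 = 0.0232 mA, giving I_C = β·I_B = 1.16 mA.
But then V_CE = 7.5 − 1.16×10 = -4.11 V < V_CE(sat) = 0.2 V — impossible in the active region.
So the transistor is saturated. With V_CE = 0.2 V, I_C = (V_CC − 0.2)/R_C = 7.3/10 = 0.73 mA.
Check: β·I_B = 1.16 mA > I_C = 0.73 mA, confirming saturation.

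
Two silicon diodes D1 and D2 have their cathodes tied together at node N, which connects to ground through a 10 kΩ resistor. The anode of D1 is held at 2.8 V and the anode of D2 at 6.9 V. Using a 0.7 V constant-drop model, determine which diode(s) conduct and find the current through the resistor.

Only D2 conducts; I_R ≈ 0.62 mA

Assume both conduct. Then node N would need to be at both 2.8−0.7 = 2.1 V and 6.9−0.7 = 6.2 V, which is impossible.
Assume only D2 conducts: V_N = 6.9 − 0.7 = 6.2 V, so I_R = 6.2/10 = 0.62 mA.
Check D1: its anode-to-cathode voltage is 2.8 − 6.2 = -3.4 V < 0.7 V, so it is off. The assumption is consistent.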